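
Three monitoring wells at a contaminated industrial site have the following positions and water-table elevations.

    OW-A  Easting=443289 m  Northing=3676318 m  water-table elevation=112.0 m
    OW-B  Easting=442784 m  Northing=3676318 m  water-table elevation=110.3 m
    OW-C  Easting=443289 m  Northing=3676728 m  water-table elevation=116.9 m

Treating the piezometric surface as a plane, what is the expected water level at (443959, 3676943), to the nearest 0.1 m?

121.7 m

∂h/∂x = (110.3 − 112.0) / (442784 − 443289) = +0.003366
∂h/∂y = (116.9 − 112.0) / (3676728 − 3676318) = +0.01195
h(443959, 3676943) = 112.0 + (+0.003366)·(670) + (+0.01195)·(625) = 112.0 +2.255 +7.470 = 121.725 m.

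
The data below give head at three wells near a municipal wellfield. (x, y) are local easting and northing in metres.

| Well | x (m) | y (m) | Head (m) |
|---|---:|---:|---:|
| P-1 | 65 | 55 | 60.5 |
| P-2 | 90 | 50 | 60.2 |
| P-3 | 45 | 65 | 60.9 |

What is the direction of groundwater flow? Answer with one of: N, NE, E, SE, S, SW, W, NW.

S

Differences from P-1: to P-2 (Δx, Δy, Δh) = (25, -5, -0.3); to P-3 = (-20, 10, +0.4).
Solve a·Δx + b·Δy = Δh: det = 25·10 − (-20)·(-5) = 150.
∂h/∂x = [(-0.3)·10 − (+0.4)·(-5)] / 150 = -0.006667
∂h/∂y = [25·(+0.4) − (-20)·(-0.3)] / 150 = +0.02667
Flow = −∇h = (+0.006667 east, -0.02667 north), which points south.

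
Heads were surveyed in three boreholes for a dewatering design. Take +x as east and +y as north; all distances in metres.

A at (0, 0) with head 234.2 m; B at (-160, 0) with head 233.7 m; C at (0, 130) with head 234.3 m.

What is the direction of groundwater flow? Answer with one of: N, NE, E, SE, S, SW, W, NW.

W

∂h/∂x = (233.7 − 234.2) / (-160 − 0) = +0.003125
∂h/∂y = (234.3 − 234.2) / (130 − 0) = +0.0007692
Flow = −∇h = (-0.003125 east, -0.0007692 north), which points west.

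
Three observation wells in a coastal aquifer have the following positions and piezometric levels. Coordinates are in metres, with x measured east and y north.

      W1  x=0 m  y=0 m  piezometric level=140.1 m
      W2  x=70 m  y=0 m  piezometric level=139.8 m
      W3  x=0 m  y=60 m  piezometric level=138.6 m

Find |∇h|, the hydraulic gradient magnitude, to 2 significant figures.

0.025

∂h/∂x = (139.8 − 140.1) / (70 − 0) = -0.004286
∂h/∂y = (138.6 − 140.1) / (60 − 0) = -0.02500
|∇h| = √(-0.004286² + -0.02500²) = 0.02536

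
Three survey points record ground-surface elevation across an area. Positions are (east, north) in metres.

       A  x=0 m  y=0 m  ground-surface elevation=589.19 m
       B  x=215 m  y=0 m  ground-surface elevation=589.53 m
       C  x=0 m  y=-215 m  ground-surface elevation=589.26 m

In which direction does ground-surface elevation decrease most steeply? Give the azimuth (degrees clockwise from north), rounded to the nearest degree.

∂z/∂x = (589.53 − 589.19) / (215 − 0) = +0.001581
∂z/∂y = (589.26 − 589.19) / (-215 − 0) = -0.0003256
Steepest decrease is along −∇f: components (-0.001581 E, +0.0003256 N).
Azimuth = atan2(-0.001581, +0.0003256) = 281.6° ≈ 282°.

282°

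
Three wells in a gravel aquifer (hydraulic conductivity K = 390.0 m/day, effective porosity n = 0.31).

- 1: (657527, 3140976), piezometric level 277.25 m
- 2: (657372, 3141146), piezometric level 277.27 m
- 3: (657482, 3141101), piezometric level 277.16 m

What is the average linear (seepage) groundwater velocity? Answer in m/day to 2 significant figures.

2.5 m/day

Taking 1 as reference: 2−1 = (-155, 170, +0.02); 3−1 = (-45, 125, -0.09).
Solve a·Δx + b·Δy = Δh: det = (-155)·125 − (-45)·170 = -11725.
∂h/∂x = [(+0.02)·125 − (-0.09)·170] / -11725 = -0.001518
∂h/∂y = [(-155)·(-0.09) − (-45)·(+0.02)] / -11725 = -0.001267
|∇h| = √(-0.001518² + -0.001267²) = 0.001977
Seepage velocity v = K·i/n = 390.0 × 0.001977 / 0.31 = 2.487 m/day.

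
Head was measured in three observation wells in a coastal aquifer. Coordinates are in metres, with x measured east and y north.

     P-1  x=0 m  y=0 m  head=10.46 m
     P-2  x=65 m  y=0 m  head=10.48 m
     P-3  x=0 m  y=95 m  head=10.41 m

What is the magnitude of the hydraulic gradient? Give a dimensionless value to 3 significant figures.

0.000610

∂h/∂x = (10.48 − 10.46) / (65 − 0) = +0.0003077
∂h/∂y = (10.41 − 10.46) / (95 − 0) = -0.0005263
|∇h| = √(0.0003077² + -0.0005263²) = 0.0006096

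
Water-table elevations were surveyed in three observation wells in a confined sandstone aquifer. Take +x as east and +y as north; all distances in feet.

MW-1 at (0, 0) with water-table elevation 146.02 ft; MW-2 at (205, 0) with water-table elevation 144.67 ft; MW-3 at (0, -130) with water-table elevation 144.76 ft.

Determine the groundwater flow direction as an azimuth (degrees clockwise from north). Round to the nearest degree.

∂h/∂x = (144.67 − 146.02) / (205 − 0) = -0.006585
∂h/∂y = (144.76 − 146.02) / (-130 − 0) = +0.009692
Flow direction (−∇h) has components (+0.006585 E, -0.009692 N).
Azimuth = atan2(E, N) = atan2(+0.006585, -0.009692) = 145.8° ≈ 146°.

146°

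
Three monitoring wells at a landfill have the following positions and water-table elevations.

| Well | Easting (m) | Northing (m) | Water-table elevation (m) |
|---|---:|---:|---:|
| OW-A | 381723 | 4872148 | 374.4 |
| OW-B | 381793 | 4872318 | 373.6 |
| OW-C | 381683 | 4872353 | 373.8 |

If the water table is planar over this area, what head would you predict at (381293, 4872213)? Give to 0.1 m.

375.4 m

With h = a·x + b·y + c and OW-A as origin, the differences give:
  70·a + 170·b = -0.8
  (-40)·a + 205·b = -0.6
Eliminate b (×205 and ×170, subtract): 21150·a = -62.00 → a = ∂h/∂x = -0.002931
Back-substitute: b = ∂h/∂y = -0.003499.
h(381293, 4872213) = 374.4 + (-0.002931)·(-430) + (-0.003499)·(65) = 374.4 +1.261 -0.227 = 375.433 m.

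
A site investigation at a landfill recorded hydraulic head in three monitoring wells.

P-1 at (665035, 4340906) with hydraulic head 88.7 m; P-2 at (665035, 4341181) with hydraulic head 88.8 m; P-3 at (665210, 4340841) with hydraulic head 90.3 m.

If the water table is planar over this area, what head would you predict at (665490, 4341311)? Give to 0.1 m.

93.1 m

Taking P-1 as reference: P-2−P-1 = (0, 275, +0.1); P-3−P-1 = (175, -65, +1.6).
Determinant of the coordinate differences = 0·(-65) − 175·275 = -48125.
∂h/∂x = [(+0.1)·(-65) − (+1.6)·275] / -48125 = +0.009278
∂h/∂y = [0·(+1.6) − 175·(+0.1)] / -48125 = +0.0003636
h(665490, 4341311) = 88.7 + (+0.009278)·(455) + (+0.0003636)·(405) = 88.7 +4.221 +0.147 = 93.069 m.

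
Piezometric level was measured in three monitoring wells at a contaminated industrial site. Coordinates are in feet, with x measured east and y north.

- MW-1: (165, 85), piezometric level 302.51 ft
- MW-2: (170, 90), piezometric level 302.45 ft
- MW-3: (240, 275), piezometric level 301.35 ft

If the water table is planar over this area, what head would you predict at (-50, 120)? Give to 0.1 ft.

304.5 ft

With h = a·x + b·y + c and MW-1 as origin, the differences give:
  5·a + 5·b = -0.06
  75·a + 190·b = -1.16
Eliminate b (×190 and ×5, subtract): 575·a = -5.600 → a = ∂h/∂x = -0.009739
Back-substitute: b = ∂h/∂y = -0.002261.
h(-50, 120) = 302.51 + (-0.009739)·(-215) + (-0.002261)·(35) = 302.51 +2.094 -0.079 = 304.525 ft.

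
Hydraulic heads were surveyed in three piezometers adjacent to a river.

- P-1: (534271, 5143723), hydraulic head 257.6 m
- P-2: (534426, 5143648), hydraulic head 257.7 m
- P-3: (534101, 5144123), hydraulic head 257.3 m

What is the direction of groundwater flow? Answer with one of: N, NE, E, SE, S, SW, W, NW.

NW

Differences from P-1: to P-2 (Δx, Δy, Δh) = (155, -75, +0.1); to P-3 = (-170, 400, -0.3).
Solve a·Δx + b·Δy = Δh: det = 155·400 − (-170)·(-75) = 49250.
∂h/∂x = [(+0.1)·400 − (-0.3)·(-75)] / 49250 = +0.0003553
∂h/∂y = [155·(-0.3) − (-170)·(+0.1)] / 49250 = -0.0005990
Flow = −∇h = (-0.0003553 east, +0.0005990 north), which points northwest.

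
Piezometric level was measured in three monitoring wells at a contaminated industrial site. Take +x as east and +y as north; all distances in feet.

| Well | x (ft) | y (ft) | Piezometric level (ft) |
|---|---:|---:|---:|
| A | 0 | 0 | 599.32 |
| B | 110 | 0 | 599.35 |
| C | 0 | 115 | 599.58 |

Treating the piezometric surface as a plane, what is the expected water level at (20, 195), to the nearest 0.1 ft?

∂h/∂x = (599.35 − 599.32) / (110 − 0) = +0.0002727
∂h/∂y = (599.58 − 599.32) / (115 − 0) = +0.002261
h(20, 195) = 599.32 + (+0.0002727)·(20) + (+0.002261)·(195) = 599.32 +0.005 +0.441 = 599.766 ft.

599.8 ft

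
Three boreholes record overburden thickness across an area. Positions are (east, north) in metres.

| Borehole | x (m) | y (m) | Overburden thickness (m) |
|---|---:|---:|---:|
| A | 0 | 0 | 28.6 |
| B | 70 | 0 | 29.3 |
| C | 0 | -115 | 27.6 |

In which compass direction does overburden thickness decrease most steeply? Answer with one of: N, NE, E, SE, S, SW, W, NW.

SW

∂d/∂x = (29.3 − 28.6) / (70 − 0) = +0.010000
∂d/∂y = (27.6 − 28.6) / (-115 − 0) = +0.008696
Steepest decrease is along −∇f = (-0.010000 E, -0.008696 N) → southwest.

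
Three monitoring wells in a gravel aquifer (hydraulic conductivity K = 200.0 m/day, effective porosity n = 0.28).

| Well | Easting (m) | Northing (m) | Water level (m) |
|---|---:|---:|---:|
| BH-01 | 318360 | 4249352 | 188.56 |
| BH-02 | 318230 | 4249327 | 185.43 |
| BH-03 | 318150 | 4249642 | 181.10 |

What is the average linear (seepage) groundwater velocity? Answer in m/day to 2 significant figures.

19 m/day

With h = a·x + b·y + c and BH-01 as origin, the differences give:
  (-130)·a + (-25)·b = -3.13
  (-210)·a + 290·b = -7.46
Eliminate b (×290 and ×(-25), subtract): -42950·a = -1094.200 → a = ∂h/∂x = +0.02548
Back-substitute: b = ∂h/∂y = -0.007276.
|∇h| = √(0.02548² + -0.007276²) = 0.0265
Seepage velocity v = K·i/n = 200.0 × 0.0265 / 0.28 = 18.93 m/day.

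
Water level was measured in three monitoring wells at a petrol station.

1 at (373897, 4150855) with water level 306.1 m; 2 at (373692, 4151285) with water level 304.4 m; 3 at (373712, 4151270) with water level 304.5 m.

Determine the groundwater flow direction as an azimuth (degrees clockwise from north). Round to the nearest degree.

308°

Differences from 1: to 2 (Δx, Δy, Δh) = (-205, 430, -1.7); to 3 = (-185, 415, -1.6).
Determinant of the coordinate differences = (-205)·415 − (-185)·430 = -5525.
∂h/∂x = [(-1.7)·415 − (-1.6)·430] / -5525 = +0.003167
∂h/∂y = [(-205)·(-1.6) − (-185)·(-1.7)] / -5525 = -0.002443
Flow direction (−∇h) has components (-0.003167 E, +0.002443 N).
Azimuth = atan2(E, N) = atan2(-0.003167, +0.002443) = 307.6° ≈ 308°.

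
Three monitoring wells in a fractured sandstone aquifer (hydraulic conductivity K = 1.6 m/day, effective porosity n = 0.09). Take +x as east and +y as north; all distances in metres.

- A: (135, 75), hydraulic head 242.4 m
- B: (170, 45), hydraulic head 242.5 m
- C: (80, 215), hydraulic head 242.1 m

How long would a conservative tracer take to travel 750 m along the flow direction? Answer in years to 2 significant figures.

Differences from A: to B (Δx, Δy, Δh) = (35, -30, +0.1); to C = (-55, 140, -0.3).
Solve a·Δx + b·Δy = Δh: det = 35·140 − (-55)·(-30) = 3250.
∂h/∂x = [(+0.1)·140 − (-0.3)·(-30)] / 3250 = +0.001538
∂h/∂y = [35·(-0.3) − (-55)·(+0.1)] / 3250 = -0.001538
|∇h| = √(0.001538² + -0.001538²) = 0.002175
Seepage velocity v = K·i/n = 1.6 × 0.002175 / 0.09 = 0.03867 m/day.
t = 750 / 0.03867 = 1.939e+04 days = 53.1 years.

53 years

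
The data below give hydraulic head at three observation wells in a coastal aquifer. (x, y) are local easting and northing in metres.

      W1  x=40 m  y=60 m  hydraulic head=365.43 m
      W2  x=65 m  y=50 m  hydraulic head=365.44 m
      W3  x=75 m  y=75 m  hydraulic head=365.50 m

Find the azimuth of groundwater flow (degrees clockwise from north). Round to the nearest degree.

Differences from W1: to W2 (Δx, Δy, Δh) = (25, -10, +0.01); to W3 = (35, 15, +0.07).
Solve a·Δx + b·Δy = Δh: det = 25·15 − 35·(-10) = 725.
∂h/∂x = [(+0.01)·15 − (+0.07)·(-10)] / 725 = +0.001172
∂h/∂y = [25·(+0.07) − 35·(+0.01)] / 725 = +0.001931
Flow direction (−∇h) has components (-0.001172 E, -0.001931 N).
Azimuth = atan2(E, N) = atan2(-0.001172, -0.001931) = 211.3° ≈ 211°.

211°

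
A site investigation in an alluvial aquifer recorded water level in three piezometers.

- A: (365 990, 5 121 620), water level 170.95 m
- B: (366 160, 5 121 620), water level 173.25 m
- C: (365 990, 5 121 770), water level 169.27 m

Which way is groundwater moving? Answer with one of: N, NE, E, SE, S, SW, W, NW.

NW

∂h/∂x = (173.25 − 170.95) / (366160 − 365990) = +0.01353
∂h/∂y = (169.27 − 170.95) / (5121770 − 5121620) = -0.01120
Flow = −∇h = (-0.01353 east, +0.01120 north), which points northwest.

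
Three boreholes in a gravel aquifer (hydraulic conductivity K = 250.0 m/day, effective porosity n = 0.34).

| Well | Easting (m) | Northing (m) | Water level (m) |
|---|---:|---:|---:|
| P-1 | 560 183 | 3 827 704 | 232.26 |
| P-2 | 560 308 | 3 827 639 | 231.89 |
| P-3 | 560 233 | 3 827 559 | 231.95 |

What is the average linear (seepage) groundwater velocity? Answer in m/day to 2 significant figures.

With h = a·x + b·y + c and P-1 as origin, the differences give:
  125·a + (-65)·b = -0.37
  50·a + (-145)·b = -0.31
Eliminate b (×(-145) and ×(-65), subtract): -14875·a = 33.500 → a = ∂h/∂x = -0.002252
Back-substitute: b = ∂h/∂y = +0.001361.
|∇h| = √(-0.002252² + 0.001361²) = 0.002631
Seepage velocity v = K·i/n = 250.0 × 0.002631 / 0.34 = 1.935 m/day.

1.9 m/day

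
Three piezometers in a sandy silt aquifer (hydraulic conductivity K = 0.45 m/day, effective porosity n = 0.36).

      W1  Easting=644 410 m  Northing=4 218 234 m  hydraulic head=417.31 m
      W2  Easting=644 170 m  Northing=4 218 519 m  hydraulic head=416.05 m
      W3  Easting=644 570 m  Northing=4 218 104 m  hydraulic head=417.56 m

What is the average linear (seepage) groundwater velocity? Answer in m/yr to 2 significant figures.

5.4 m/yr

Three-point gradient (reference W1): Δ to W2 = (-240, 285, -1.26), Δ to W3 = (160, -130, +0.25).
∂h/∂x = -0.006427, ∂h/∂y = -0.009833 (det = -14400).
|∇h| = √(-0.006427² + -0.009833²) = 0.01175
Seepage velocity v = K·i/n = 0.45 × 0.01175 / 0.36 = 0.01469 m/day = 5.366 m/yr.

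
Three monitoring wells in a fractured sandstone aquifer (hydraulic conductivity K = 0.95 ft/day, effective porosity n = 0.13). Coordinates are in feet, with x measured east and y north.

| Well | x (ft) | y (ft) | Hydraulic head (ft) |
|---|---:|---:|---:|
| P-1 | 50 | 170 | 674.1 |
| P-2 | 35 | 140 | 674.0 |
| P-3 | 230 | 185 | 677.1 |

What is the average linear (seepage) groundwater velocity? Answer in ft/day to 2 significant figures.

With h = a·x + b·y + c and P-1 as origin, the differences give:
  (-15)·a + (-30)·b = -0.1
  180·a + 15·b = +3.0
Eliminate b (×15 and ×(-30), subtract): 5175·a = 88.50 → a = ∂h/∂x = +0.01710
Back-substitute: b = ∂h/∂y = -0.005217.
|∇h| = √(0.01710² + -0.005217²) = 0.01788
Seepage velocity v = K·i/n = 0.95 × 0.01788 / 0.13 = 0.1307 ft/day.

0.13 ft/day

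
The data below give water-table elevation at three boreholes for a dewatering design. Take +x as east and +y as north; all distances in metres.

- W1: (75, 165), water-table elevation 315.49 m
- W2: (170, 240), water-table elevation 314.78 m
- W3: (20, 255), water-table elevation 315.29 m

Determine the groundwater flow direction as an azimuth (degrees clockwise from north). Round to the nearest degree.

Differences from W1: to W2 (Δx, Δy, Δh) = (95, 75, -0.71); to W3 = (-55, 90, -0.20).
Solve a·Δx + b·Δy = Δh: det = 95·90 − (-55)·75 = 12675.
∂h/∂x = [(-0.71)·90 − (-0.20)·75] / 12675 = -0.003858
∂h/∂y = [95·(-0.20) − (-55)·(-0.71)] / 12675 = -0.004580
Flow direction (−∇h) has components (+0.003858 E, +0.004580 N).
Azimuth = atan2(E, N) = atan2(+0.003858, +0.004580) = 40.1° ≈ 040°.

040°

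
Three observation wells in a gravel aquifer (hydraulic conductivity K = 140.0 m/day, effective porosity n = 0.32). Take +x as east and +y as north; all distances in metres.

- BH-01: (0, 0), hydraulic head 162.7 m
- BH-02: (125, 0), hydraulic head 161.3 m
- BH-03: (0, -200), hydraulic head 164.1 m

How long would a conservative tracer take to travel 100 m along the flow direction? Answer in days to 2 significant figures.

∂h/∂x = (161.3 − 162.7) / (125 − 0) = -0.01120
∂h/∂y = (164.1 − 162.7) / (-200 − 0) = -0.007000
|∇h| = √(-0.01120² + -0.007000²) = 0.01321
Seepage velocity v = K·i/n = 140.0 × 0.01321 / 0.32 = 5.779 m/day.
t = 100 / 5.779 = 17.3 days.

17 days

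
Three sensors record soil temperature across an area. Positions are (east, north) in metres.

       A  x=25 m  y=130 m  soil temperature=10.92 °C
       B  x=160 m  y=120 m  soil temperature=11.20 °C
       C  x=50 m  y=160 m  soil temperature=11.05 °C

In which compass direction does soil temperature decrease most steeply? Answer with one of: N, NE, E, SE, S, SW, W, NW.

SW

Differences from A: to B (Δx, Δy, Δh) = (135, -10, +0.28); to C = (25, 30, +0.13).
Solve a·Δx + b·Δy = ΔT: det = 135·30 − 25·(-10) = 4300.
∂T/∂x = [(+0.28)·30 − (+0.13)·(-10)] / 4300 = +0.002256
∂T/∂y = [135·(+0.13) − 25·(+0.28)] / 4300 = +0.002453
Steepest decrease is along −∇f = (-0.002256 E, -0.002453 N) → southwest.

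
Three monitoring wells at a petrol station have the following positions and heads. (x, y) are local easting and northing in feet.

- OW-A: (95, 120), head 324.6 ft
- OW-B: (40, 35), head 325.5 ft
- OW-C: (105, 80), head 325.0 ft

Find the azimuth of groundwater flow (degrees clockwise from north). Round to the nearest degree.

004°

With h = a·x + b·y + c and OW-A as origin, the differences give:
  (-55)·a + (-85)·b = +0.9
  10·a + (-40)·b = +0.4
Eliminate b (×(-40) and ×(-85), subtract): 3050·a = -2.00 → a = ∂h/∂x = -0.0006557
Back-substitute: b = ∂h/∂y = -0.01016.
Flow direction (−∇h) has components (+0.0006557 E, +0.01016 N).
Azimuth = atan2(E, N) = atan2(+0.0006557, +0.01016) = 3.7° ≈ 004°.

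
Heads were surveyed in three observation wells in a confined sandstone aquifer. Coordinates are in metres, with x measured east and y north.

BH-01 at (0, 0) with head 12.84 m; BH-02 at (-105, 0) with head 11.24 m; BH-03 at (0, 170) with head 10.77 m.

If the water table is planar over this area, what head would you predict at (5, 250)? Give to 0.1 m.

9.9 m

∂h/∂x = (11.24 − 12.84) / (-105 − 0) = +0.01524
∂h/∂y = (10.77 − 12.84) / (170 − 0) = -0.01218
h(5, 250) = 12.84 + (+0.01524)·(5) + (-0.01218)·(250) = 12.84 +0.076 -3.044 = 9.872 m.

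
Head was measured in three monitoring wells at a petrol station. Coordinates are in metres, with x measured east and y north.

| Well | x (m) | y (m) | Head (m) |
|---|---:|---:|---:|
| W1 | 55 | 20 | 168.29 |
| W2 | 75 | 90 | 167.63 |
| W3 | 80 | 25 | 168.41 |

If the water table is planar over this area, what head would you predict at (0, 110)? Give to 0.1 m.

166.9 m

With h = a·x + b·y + c and W1 as origin, the differences give:
  20·a + 70·b = -0.66
  25·a + 5·b = +0.12
Eliminate b (×5 and ×70, subtract): -1650·a = -11.700 → a = ∂h/∂x = +0.007091
Back-substitute: b = ∂h/∂y = -0.01145.
h(0, 110) = 168.29 + (+0.007091)·(-55) + (-0.01145)·(90) = 168.29 -0.390 -1.031 = 166.869 m.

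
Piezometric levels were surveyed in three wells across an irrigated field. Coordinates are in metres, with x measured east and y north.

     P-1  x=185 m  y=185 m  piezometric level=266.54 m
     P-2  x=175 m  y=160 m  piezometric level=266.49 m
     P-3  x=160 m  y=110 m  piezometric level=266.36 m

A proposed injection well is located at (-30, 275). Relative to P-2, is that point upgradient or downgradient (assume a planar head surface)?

With h = a·x + b·y + c and P-1 as origin, the differences give:
  (-10)·a + (-25)·b = -0.05
  (-25)·a + (-75)·b = -0.18
Eliminate b (×(-75) and ×(-25), subtract): 125·a = -0.750 → a = ∂h/∂x = -0.006000
Back-substitute: b = ∂h/∂y = +0.004400.
Head at (-30, 275) = 266.54 + (-0.006000)·(-215) + (+0.004400)·(90) = 268.23 m.
That is higher than the 266.49 m at P-2, so the point is upgradient.

upgradient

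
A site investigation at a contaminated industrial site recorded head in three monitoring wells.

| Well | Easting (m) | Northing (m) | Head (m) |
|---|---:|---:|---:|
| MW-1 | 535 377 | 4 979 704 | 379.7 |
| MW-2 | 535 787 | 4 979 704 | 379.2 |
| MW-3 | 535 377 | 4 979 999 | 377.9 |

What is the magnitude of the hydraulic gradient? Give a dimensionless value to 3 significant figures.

∂h/∂x = (379.2 − 379.7) / (535787 − 535377) = -0.001220
∂h/∂y = (377.9 − 379.7) / (4979999 − 4979704) = -0.006102
|∇h| = √(-0.001220² + -0.006102²) = 0.006223

0.00622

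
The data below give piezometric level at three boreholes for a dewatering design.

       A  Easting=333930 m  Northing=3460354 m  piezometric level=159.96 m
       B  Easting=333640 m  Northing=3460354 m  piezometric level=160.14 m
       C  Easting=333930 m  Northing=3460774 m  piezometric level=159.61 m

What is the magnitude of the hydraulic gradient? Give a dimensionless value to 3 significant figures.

0.00104

∂h/∂x = (160.14 − 159.96) / (333640 − 333930) = -0.0006207
∂h/∂y = (159.61 − 159.96) / (3460774 − 3460354) = -0.0008333
|∇h| = √(-0.0006207² + -0.0008333²) = 0.001039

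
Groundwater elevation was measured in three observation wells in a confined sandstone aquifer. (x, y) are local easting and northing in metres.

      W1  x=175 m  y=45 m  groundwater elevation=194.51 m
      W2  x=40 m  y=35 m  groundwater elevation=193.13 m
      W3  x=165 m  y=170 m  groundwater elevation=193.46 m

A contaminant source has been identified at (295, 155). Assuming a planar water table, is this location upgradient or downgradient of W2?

upgradient

Taking W1 as reference: W2−W1 = (-135, -10, -1.38); W3−W1 = (-10, 125, -1.05).
Determinant of the coordinate differences = (-135)·125 − (-10)·(-10) = -16975.
∂h/∂x = [(-1.38)·125 − (-1.05)·(-10)] / -16975 = +0.01078
∂h/∂y = [(-135)·(-1.05) − (-10)·(-1.38)] / -16975 = -0.007538
Head at (295, 155) = 194.51 + (+0.01078)·(120) + (-0.007538)·(110) = 194.97 m.
That is higher than the 193.13 m at W2, so the point is upgradient.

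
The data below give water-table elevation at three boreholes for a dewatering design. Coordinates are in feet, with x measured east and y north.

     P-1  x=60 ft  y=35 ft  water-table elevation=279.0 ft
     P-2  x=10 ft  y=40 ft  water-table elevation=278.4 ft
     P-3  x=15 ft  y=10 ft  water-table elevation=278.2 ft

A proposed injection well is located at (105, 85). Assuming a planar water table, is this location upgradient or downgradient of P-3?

upgradient

Three-point gradient (reference P-1): Δ to P-2 = (-50, 5, -0.6), Δ to P-3 = (-45, -25, -0.8).
∂h/∂x = +0.01288, ∂h/∂y = +0.008814 (det = 1475).
Head at (105, 85) = 279.0 + (+0.01288)·(45) + (+0.008814)·(50) = 280.02 ft.
That is higher than the 278.2 ft at P-3, so the point is upgradient.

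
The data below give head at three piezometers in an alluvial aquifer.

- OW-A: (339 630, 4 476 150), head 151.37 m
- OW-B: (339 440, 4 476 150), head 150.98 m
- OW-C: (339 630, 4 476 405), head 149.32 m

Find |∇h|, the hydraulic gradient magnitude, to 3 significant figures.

∂h/∂x = (150.98 − 151.37) / (339440 − 339630) = +0.002053
∂h/∂y = (149.32 − 151.37) / (4476405 − 4476150) = -0.008039
|∇h| = √(0.002053² + -0.008039²) = 0.008297

0.00830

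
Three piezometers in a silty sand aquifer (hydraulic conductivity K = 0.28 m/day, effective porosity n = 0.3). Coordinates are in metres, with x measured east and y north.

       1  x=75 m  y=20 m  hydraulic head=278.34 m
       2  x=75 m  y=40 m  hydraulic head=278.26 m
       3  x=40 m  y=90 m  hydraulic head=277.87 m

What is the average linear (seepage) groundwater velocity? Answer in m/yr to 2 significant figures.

Differences from 1: to 2 (Δx, Δy, Δh) = (0, 20, -0.08); to 3 = (-35, 70, -0.47).
Solve a·Δx + b·Δy = Δh: det = 0·70 − (-35)·20 = 700.
∂h/∂x = [(-0.08)·70 − (-0.47)·20] / 700 = +0.005429
∂h/∂y = [0·(-0.47) − (-35)·(-0.08)] / 700 = -0.004000
|∇h| = √(0.005429² + -0.004000²) = 0.006743
Seepage velocity v = K·i/n = 0.28 × 0.006743 / 0.3 = 0.006293 m/day = 2.299 m/yr.

2.3 m/yr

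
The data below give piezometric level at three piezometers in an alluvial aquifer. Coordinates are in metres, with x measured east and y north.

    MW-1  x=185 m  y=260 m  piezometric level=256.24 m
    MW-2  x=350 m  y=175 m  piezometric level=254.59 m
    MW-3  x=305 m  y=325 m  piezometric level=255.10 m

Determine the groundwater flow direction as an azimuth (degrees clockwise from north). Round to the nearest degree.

093°

Differences from MW-1: to MW-2 (Δx, Δy, Δh) = (165, -85, -1.65); to MW-3 = (120, 65, -1.14).
Determinant of the coordinate differences = 165·65 − 120·(-85) = 20925.
∂h/∂x = [(-1.65)·65 − (-1.14)·(-85)] / 20925 = -0.009756
∂h/∂y = [165·(-1.14) − 120·(-1.65)] / 20925 = +0.0004731
Flow direction (−∇h) has components (+0.009756 E, -0.0004731 N).
Azimuth = atan2(E, N) = atan2(+0.009756, -0.0004731) = 92.8° ≈ 093°.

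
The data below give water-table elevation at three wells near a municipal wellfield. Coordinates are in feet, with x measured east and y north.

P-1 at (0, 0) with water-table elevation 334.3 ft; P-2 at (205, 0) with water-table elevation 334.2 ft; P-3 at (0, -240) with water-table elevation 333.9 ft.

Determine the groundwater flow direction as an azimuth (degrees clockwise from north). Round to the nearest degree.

∂h/∂x = (334.2 − 334.3) / (205 − 0) = -0.0004878
∂h/∂y = (333.9 − 334.3) / (-240 − 0) = +0.001667
Flow direction (−∇h) has components (+0.0004878 E, -0.001667 N).
Azimuth = atan2(E, N) = atan2(+0.0004878, -0.001667) = 163.7° ≈ 164°.

164°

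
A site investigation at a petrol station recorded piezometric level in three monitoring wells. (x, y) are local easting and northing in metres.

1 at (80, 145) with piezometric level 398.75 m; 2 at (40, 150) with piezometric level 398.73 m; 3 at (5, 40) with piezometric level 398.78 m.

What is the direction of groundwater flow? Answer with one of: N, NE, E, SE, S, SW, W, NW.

Differences from 1: to 2 (Δx, Δy, Δh) = (-40, 5, -0.02); to 3 = (-75, -105, +0.03).
Determinant of the coordinate differences = (-40)·(-105) − (-75)·5 = 4575.
∂h/∂x = [(-0.02)·(-105) − (+0.03)·5] / 4575 = +0.0004262
∂h/∂y = [(-40)·(+0.03) − (-75)·(-0.02)] / 4575 = -0.0005902
Flow = −∇h = (-0.0004262 east, +0.0005902 north), which points northwest.

NW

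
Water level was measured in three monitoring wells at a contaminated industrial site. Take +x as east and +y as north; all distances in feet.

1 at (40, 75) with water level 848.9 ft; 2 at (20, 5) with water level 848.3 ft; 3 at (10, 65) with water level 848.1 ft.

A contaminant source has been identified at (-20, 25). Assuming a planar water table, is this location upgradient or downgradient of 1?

Taking 1 as reference: 2−1 = (-20, -70, -0.6); 3−1 = (-30, -10, -0.8).
Determinant of the coordinate differences = (-20)·(-10) − (-30)·(-70) = -1900.
∂h/∂x = [(-0.6)·(-10) − (-0.8)·(-70)] / -1900 = +0.02632
∂h/∂y = [(-20)·(-0.8) − (-30)·(-0.6)] / -1900 = +0.001053
Head at (-20, 25) = 848.9 + (+0.02632)·(-60) + (+0.001053)·(-50) = 847.27 ft.
That is lower than the 848.9 ft at 1, so the point is downgradient.

downgradient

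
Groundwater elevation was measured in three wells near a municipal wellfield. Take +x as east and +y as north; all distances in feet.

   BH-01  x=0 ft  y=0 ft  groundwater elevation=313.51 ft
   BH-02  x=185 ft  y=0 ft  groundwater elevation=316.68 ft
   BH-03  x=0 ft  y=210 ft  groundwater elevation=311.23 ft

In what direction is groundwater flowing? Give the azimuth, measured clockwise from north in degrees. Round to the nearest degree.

302°

∂h/∂x = (316.68 − 313.51) / (185 − 0) = +0.01714
∂h/∂y = (311.23 − 313.51) / (210 − 0) = -0.01086
Flow direction (−∇h) has components (-0.01714 E, +0.01086 N).
Azimuth = atan2(E, N) = atan2(-0.01714, +0.01086) = 302.4° ≈ 302°.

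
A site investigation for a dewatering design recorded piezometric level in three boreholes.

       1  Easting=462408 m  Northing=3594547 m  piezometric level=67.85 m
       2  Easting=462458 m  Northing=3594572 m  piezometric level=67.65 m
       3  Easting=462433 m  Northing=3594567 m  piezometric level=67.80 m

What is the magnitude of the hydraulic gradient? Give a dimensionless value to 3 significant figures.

0.00991

Taking 1 as reference: 2−1 = (50, 25, -0.20); 3−1 = (25, 20, -0.05).
Determinant of the coordinate differences = 50·20 − 25·25 = 375.
∂h/∂x = [(-0.20)·20 − (-0.05)·25] / 375 = -0.007333
∂h/∂y = [50·(-0.05) − 25·(-0.20)] / 375 = +0.006667
|∇h| = √(-0.007333² + 0.006667²) = 0.009911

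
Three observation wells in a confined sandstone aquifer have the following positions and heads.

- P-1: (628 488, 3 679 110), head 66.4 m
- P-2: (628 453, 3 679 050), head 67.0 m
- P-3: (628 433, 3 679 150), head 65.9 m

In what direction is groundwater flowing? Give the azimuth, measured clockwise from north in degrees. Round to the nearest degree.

Taking P-1 as reference: P-2−P-1 = (-35, -60, +0.6); P-3−P-1 = (-55, 40, -0.5).
Solve a·Δx + b·Δy = Δh: det = (-35)·40 − (-55)·(-60) = -4700.
∂h/∂x = [(+0.6)·40 − (-0.5)·(-60)] / -4700 = +0.001277
∂h/∂y = [(-35)·(-0.5) − (-55)·(+0.6)] / -4700 = -0.01074
Flow direction (−∇h) has components (-0.001277 E, +0.01074 N).
Azimuth = atan2(E, N) = atan2(-0.001277, +0.01074) = 353.2° ≈ 353°.

353°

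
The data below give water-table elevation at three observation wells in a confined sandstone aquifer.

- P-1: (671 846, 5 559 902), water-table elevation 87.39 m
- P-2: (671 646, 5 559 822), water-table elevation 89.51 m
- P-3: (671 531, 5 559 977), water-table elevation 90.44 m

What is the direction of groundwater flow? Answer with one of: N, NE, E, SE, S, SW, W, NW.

E

Three-point gradient (reference P-1): Δ to P-2 = (-200, -80, +2.12), Δ to P-3 = (-315, 75, +3.05).
∂h/∂x = -0.01002, ∂h/∂y = -0.001438 (det = -40200).
Flow = −∇h = (+0.01002 east, +0.001438 north), which points east.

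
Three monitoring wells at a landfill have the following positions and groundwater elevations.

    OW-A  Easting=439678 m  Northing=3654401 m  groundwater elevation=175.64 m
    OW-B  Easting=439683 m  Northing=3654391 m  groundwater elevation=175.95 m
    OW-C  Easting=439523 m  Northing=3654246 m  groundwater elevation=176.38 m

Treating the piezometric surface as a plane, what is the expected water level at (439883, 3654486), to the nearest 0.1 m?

177.3 m

With h = a·x + b·y + c and OW-A as origin, the differences give:
  5·a + (-10)·b = +0.31
  (-155)·a + (-155)·b = +0.74
Eliminate b (×(-155) and ×(-10), subtract): -2325·a = -40.650 → a = ∂h/∂x = +0.01748
Back-substitute: b = ∂h/∂y = -0.02226.
h(439883, 3654486) = 175.64 + (+0.01748)·(205) + (-0.02226)·(85) = 175.64 +3.584 -1.892 = 177.332 m.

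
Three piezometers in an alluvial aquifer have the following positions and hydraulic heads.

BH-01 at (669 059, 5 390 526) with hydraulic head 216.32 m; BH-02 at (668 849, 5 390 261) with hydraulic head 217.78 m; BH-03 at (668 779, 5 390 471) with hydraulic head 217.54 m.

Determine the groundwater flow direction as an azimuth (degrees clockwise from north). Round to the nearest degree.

058°

With h = a·x + b·y + c and BH-01 as origin, the differences give:
  (-210)·a + (-265)·b = +1.46
  (-280)·a + (-55)·b = +1.22
Eliminate b (×(-55) and ×(-265), subtract): -62650·a = 243.000 → a = ∂h/∂x = -0.003879
Back-substitute: b = ∂h/∂y = -0.002436.
Flow direction (−∇h) has components (+0.003879 E, +0.002436 N).
Azimuth = atan2(E, N) = atan2(+0.003879, +0.002436) = 57.9° ≈ 058°.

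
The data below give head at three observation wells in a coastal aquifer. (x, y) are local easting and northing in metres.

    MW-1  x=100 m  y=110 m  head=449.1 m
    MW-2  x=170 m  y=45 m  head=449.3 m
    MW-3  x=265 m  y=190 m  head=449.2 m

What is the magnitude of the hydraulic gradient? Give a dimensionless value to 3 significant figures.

0.00211

Differences from MW-1: to MW-2 (Δx, Δy, Δh) = (70, -65, +0.2); to MW-3 = (165, 80, +0.1).
Solve a·Δx + b·Δy = Δh: det = 70·80 − 165·(-65) = 16325.
∂h/∂x = [(+0.2)·80 − (+0.1)·(-65)] / 16325 = +0.001378
∂h/∂y = [70·(+0.1) − 165·(+0.2)] / 16325 = -0.001593
|∇h| = √(0.001378² + -0.001593²) = 0.002106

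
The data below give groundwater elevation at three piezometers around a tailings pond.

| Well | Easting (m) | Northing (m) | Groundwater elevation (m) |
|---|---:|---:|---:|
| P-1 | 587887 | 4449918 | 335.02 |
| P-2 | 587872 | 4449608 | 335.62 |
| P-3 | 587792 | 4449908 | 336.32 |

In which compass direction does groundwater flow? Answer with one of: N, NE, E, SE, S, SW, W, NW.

Taking P-1 as reference: P-2−P-1 = (-15, -310, +0.60); P-3−P-1 = (-95, -10, +1.30).
Solve a·Δx + b·Δy = Δh: det = (-15)·(-10) − (-95)·(-310) = -29300.
∂h/∂x = [(+0.60)·(-10) − (+1.30)·(-310)] / -29300 = -0.01355
∂h/∂y = [(-15)·(+1.30) − (-95)·(+0.60)] / -29300 = -0.001280
Flow = −∇h = (+0.01355 east, +0.001280 north), which points east.

E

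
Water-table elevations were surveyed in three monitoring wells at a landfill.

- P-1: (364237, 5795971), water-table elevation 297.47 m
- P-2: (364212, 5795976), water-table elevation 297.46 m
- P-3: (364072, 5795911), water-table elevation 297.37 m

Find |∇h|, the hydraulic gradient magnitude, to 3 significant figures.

Taking P-1 as reference: P-2−P-1 = (-25, 5, -0.01); P-3−P-1 = (-165, -60, -0.10).
Solve a·Δx + b·Δy = Δh: det = (-25)·(-60) − (-165)·5 = 2325.
∂h/∂x = [(-0.01)·(-60) − (-0.10)·5] / 2325 = +0.0004731
∂h/∂y = [(-25)·(-0.10) − (-165)·(-0.01)] / 2325 = +0.0003656
|∇h| = √(0.0004731² + 0.0003656²) = 0.0005979

0.000598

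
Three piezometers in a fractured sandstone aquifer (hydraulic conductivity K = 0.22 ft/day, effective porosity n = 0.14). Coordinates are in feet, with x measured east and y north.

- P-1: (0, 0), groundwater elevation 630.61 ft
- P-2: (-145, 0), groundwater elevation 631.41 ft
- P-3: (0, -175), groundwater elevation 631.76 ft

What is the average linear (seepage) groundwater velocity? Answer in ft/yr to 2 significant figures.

∂h/∂x = (631.41 − 630.61) / (-145 − 0) = -0.005517
∂h/∂y = (631.76 − 630.61) / (-175 − 0) = -0.006571
|∇h| = √(-0.005517² + -0.006571²) = 0.00858
Seepage velocity v = K·i/n = 0.22 × 0.00858 / 0.14 = 0.01348 ft/day = 4.924 ft/yr.

4.9 ft/yr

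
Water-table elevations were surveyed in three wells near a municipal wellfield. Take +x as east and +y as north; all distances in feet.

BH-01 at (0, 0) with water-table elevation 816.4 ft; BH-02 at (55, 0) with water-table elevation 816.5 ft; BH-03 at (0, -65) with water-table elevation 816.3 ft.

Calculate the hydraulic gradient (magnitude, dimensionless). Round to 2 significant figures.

0.0024

∂h/∂x = (816.5 − 816.4) / (55 − 0) = +0.001818
∂h/∂y = (816.3 − 816.4) / (-65 − 0) = +0.001538
|∇h| = √(0.001818² + 0.001538²) = 0.002381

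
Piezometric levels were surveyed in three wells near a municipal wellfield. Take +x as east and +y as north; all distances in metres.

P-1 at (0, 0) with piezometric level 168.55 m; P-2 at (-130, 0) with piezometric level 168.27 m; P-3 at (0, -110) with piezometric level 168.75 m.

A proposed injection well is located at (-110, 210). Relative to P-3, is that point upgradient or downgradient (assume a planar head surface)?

downgradient

∂h/∂x = (168.27 − 168.55) / (-130 − 0) = +0.002154
∂h/∂y = (168.75 − 168.55) / (-110 − 0) = -0.001818
Head at (-110, 210) = 168.55 + (+0.002154)·(-110) + (-0.001818)·(210) = 167.93 m.
That is lower than the 168.75 m at P-3, so the point is downgradient.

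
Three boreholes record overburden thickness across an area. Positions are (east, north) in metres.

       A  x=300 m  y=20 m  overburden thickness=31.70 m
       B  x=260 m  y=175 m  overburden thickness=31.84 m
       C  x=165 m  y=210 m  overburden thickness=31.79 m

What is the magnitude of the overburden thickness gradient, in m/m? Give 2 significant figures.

0.0015 m/m

Differences from A: to B (Δx, Δy, Δh) = (-40, 155, +0.14); to C = (-135, 190, +0.09).
Determinant of the coordinate differences = (-40)·190 − (-135)·155 = 13325.
∂d/∂x = [(+0.14)·190 − (+0.09)·155] / 13325 = +0.0009493
∂d/∂y = [(-40)·(+0.09) − (-135)·(+0.14)] / 13325 = +0.001148
|∇f| = √(0.0009493² + 0.001148²) = 0.00149 m/m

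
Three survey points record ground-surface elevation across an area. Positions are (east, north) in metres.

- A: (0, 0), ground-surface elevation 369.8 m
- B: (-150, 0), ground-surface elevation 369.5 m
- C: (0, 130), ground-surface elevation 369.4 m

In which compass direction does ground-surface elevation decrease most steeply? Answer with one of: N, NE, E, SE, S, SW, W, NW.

∂z/∂x = (369.5 − 369.8) / (-150 − 0) = +0.002000
∂z/∂y = (369.4 − 369.8) / (130 − 0) = -0.003077
Steepest decrease is along −∇f = (-0.002000 E, +0.003077 N) → northwest.

NW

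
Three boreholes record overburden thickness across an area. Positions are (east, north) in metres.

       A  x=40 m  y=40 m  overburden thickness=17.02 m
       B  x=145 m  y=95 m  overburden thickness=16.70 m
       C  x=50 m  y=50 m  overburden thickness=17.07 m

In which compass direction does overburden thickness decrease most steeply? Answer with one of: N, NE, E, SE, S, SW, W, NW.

Differences from A: to B (Δx, Δy, Δh) = (105, 55, -0.32); to C = (10, 10, +0.05).
Solve a·Δx + b·Δy = Δd: det = 105·10 − 10·55 = 500.
∂d/∂x = [(-0.32)·10 − (+0.05)·55] / 500 = -0.01190
∂d/∂y = [105·(+0.05) − 10·(-0.32)] / 500 = +0.01690
Steepest decrease is along −∇f = (+0.01190 E, -0.01690 N) → southeast.

SE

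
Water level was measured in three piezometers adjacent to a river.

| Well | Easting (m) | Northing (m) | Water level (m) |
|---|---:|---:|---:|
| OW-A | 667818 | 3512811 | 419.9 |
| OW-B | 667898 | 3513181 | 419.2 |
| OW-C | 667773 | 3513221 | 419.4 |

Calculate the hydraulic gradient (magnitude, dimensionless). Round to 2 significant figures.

Differences from OW-A: to OW-B (Δx, Δy, Δh) = (80, 370, -0.7); to OW-C = (-45, 410, -0.5).
Solve a·Δx + b·Δy = Δh: det = 80·410 − (-45)·370 = 49450.
∂h/∂x = [(-0.7)·410 − (-0.5)·370] / 49450 = -0.002063
∂h/∂y = [80·(-0.5) − (-45)·(-0.7)] / 49450 = -0.001446
|∇h| = √(-0.002063² + -0.001446²) = 0.002519

0.0025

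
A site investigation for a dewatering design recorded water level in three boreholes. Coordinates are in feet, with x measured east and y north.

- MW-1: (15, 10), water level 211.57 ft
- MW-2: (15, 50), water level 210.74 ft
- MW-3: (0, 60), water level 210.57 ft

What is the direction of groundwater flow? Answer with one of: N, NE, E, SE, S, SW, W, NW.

N

Taking MW-1 as reference: MW-2−MW-1 = (0, 40, -0.83); MW-3−MW-1 = (-15, 50, -1.00).
Solve a·Δx + b·Δy = Δh: det = 0·50 − (-15)·40 = 600.
∂h/∂x = [(-0.83)·50 − (-1.00)·40] / 600 = -0.002500
∂h/∂y = [0·(-1.00) − (-15)·(-0.83)] / 600 = -0.02075
Flow = −∇h = (+0.002500 east, +0.02075 north), which points north.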